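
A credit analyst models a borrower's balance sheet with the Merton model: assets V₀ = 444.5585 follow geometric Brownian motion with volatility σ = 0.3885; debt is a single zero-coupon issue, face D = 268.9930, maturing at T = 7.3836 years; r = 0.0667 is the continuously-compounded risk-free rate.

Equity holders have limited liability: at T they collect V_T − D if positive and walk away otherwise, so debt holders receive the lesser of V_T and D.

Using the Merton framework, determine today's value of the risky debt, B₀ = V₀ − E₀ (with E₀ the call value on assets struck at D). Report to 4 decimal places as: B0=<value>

B0=140.0719

Work the structural quantities from V₀ = 444.5585 against face 268.9930:
d₁ = [ln(V₀/D) + (r + σ²/2)T] / (σ√T)
   = [ln(444.5585/268.9930) + (0.0667 + 0.5·0.3885²)·7.3836] / (0.3885·√7.3836)
   = [0.502396 + 1.049698] / 1.055663 = 1.470256
d₂ = d₁ − σ√T = 1.470256 − 1.055663 = 0.414593
N(d₁) = 0.929254,  N(d₂) = 0.660780,  e^(−rT) = 0.611105
E₀ = V₀·N(d₁) − D·e^(−rT)·N(d₂)
   = 444.5585·0.929254 − 268.9930·0.611105·0.660780 = 304.486612
B₀ = V₀ − E₀ = 444.5585 − 304.486612 = 140.071888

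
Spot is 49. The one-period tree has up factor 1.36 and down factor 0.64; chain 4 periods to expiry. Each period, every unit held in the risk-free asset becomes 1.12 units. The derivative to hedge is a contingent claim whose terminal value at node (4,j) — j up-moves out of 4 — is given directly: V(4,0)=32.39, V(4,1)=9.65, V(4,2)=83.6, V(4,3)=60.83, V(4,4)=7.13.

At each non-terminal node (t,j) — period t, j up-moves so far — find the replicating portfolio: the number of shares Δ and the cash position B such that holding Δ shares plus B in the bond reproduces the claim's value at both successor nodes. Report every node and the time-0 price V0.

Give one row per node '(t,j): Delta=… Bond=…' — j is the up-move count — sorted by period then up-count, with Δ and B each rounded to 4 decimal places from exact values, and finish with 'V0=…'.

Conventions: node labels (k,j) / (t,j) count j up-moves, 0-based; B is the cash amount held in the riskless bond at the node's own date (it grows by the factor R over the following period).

(0,0): Delta=-0.2106 Bond=43.0902
(1,0): Delta=0.7139 Bond=19.2679
(1,1): Delta=-0.4282 Bond=62.7577
(2,0): Delta=2.5777 Bond=-15.8278
(2,1): Delta=0.2753 Bond=40.2840
(2,2): Delta=-0.5937 Bond=85.2909
(3,0): Delta=-2.4588 Bond=46.9673
(3,1): Delta=3.7628 Bond=-50.0744
(3,2): Delta=-0.5452 Bond=92.7143
(3,3): Delta=-0.6051 Bond=96.9315
V0=32.7694

The replicating-portfolio and risk-neutral prices coincide; use p* = (1.12−0.64)/(1.36−0.64) = 0.6667 for the latter.
Payoffs at expiry: V(4,0)=32.3900, V(4,1)=9.6500, V(4,2)=83.6000, V(4,3)=60.8300, V(4,4)=7.1300
Node (3,0) S=12.8451: V=(p*·9.6500+(1−p*)·32.3900)/1.12=15.3839; Δ=(9.6500−32.3900)/(17.4693−8.2208)=-2.4588; B=V−Δ·S=46.9673
Node (3,1) S=27.2957: V=(p*·83.6000+(1−p*)·9.6500)/1.12=52.6339; Δ=(83.6000−9.6500)/(37.1222−17.4693)=3.7628; B=V−Δ·S=-50.0744
Node (3,2) S=58.0035: V=(p*·60.8300+(1−p*)·83.6000)/1.12=61.0893; Δ=(60.8300−83.6000)/(78.8847−37.1222)=-0.5452; B=V−Δ·S=92.7143
Node (3,3) S=123.2573: V=(p*·7.1300+(1−p*)·60.8300)/1.12=22.3482; Δ=(7.1300−60.8300)/(167.6300−78.8847)=-0.6051; B=V−Δ·S=96.9315
Node (2,0) S=20.0704: V=(p*·52.6339+(1−p*)·15.3839)/1.12=35.9083; Δ=(52.6339−15.3839)/(27.2957−12.8451)=2.5777; B=V−Δ·S=-15.8278
Node (2,1) S=42.6496: V=(p*·61.0893+(1−p*)·52.6339)/1.12=52.0275; Δ=(61.0893−52.6339)/(58.0035−27.2957)=0.2753; B=V−Δ·S=40.2840
Node (2,2) S=90.6304: V=(p*·22.3482+(1−p*)·61.0893)/1.12=31.4838; Δ=(22.3482−61.0893)/(123.2573−58.0035)=-0.5937; B=V−Δ·S=85.2909
Node (1,0) S=31.3600: V=(p*·52.0275+(1−p*)·35.9083)/1.12=41.6558; Δ=(52.0275−35.9083)/(42.6496−20.0704)=0.7139; B=V−Δ·S=19.2679
Node (1,1) S=66.6400: V=(p*·31.4838+(1−p*)·52.0275)/1.12=34.2248; Δ=(31.4838−52.0275)/(90.6304−42.6496)=-0.4282; B=V−Δ·S=62.7577
Node (0,0) S=49.0000: V=(p*·34.2248+(1−p*)·41.6558)/1.12=32.7694; Δ=(34.2248−41.6558)/(66.6400−31.3600)=-0.2106; B=V−Δ·S=43.0902
Check: Δ(0,0)·S0 + B(0,0) = 32.7694 = V0.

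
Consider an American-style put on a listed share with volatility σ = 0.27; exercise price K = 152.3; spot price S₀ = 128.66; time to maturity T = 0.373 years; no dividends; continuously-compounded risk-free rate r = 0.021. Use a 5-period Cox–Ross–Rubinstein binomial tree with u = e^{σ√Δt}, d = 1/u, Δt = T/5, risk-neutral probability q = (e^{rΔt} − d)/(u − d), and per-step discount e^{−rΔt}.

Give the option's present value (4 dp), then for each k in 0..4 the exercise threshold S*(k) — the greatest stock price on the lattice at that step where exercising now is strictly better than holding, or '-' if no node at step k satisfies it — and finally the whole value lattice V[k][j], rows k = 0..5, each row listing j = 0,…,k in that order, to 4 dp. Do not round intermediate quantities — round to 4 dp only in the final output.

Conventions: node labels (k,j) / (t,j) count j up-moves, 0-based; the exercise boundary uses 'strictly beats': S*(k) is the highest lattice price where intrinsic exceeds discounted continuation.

price = 24.9817
boundary = - - 111.0170 119.5134 128.6600
tree:
24.9817
32.8245 16.9697
41.2830 24.2022 9.5619
49.1754 32.7866 15.4225 3.5457
56.5067 41.2830 23.6400 6.9934 0.0000
63.3168 49.1754 32.7866 13.7933 0.0000 0.0000

Δt=0.07460  u=1.07653  d=0.92891  q=0.49219  discount=0.99843
step 5 (expiry): payoffs max(K−S,0) = 63.3168 49.1754 32.7866 13.7933 0.0000 0.0000
step 4: (k=4,j=0): S=95.7933, K−S=56.5067, hold=56.2683 ⇒ V=56.5067 exercise | (k=4,j=1): S=111.0170, K−S=41.2830, hold=41.0446 ⇒ V=41.2830 exercise | (k=4,j=2): S=128.6600, K−S=23.6400, hold=23.4016 ⇒ V=23.6400 exercise | (k=4,j=3): S=149.1069, K−S=3.1931, hold=6.9934 ⇒ V=6.9934 continue | (k=4,j=4): S=172.8033, K−S=0.0000, hold=0.0000 ⇒ V=0.0000 continue  boundary S*=128.6600
step 3: (k=3,j=0): S=103.1246, K−S=49.1754, hold=48.9370 ⇒ V=49.1754 exercise | (k=3,j=1): S=119.5134, K−S=32.7866, hold=32.5482 ⇒ V=32.7866 exercise | (k=3,j=2): S=138.5067, K−S=13.7933, hold=15.4225 ⇒ V=15.4225 continue | (k=3,j=3): S=160.5184, K−S=0.0000, hold=3.5457 ⇒ V=3.5457 continue  boundary S*=119.5134
step 2: (k=2,j=0): S=111.0170, K−S=41.2830, hold=41.0446 ⇒ V=41.2830 exercise | (k=2,j=1): S=128.6600, K−S=23.6400, hold=24.2022 ⇒ V=24.2022 continue | (k=2,j=2): S=149.1069, K−S=3.1931, hold=9.5619 ⇒ V=9.5619 continue  boundary S*=111.0170
step 1: (k=1,j=0): S=119.5134, K−S=32.7866, hold=32.8245 ⇒ V=32.8245 continue | (k=1,j=1): S=138.5067, K−S=13.7933, hold=16.9697 ⇒ V=16.9697 continue  boundary S*=-
step 0: (k=0,j=0): S=128.6600, K−S=23.6400, hold=24.9817 ⇒ V=24.9817 continue  boundary S*=-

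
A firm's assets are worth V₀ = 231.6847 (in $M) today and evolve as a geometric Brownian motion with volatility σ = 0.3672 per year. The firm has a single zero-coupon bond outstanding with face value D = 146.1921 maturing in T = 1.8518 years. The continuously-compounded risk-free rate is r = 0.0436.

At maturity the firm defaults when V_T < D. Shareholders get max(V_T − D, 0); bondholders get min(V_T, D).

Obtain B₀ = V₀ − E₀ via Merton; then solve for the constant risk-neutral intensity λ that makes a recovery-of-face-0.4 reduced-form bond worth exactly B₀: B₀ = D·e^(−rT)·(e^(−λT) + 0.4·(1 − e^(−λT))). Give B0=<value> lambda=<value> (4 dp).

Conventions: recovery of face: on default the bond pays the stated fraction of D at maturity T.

Equity is a call on the firm's assets struck at D = 146.1921:
d₁ = [ln(V₀/D) + (r + σ²/2)T] / (σ√T)
   = [ln(231.6847/146.1921) + (0.0436 + 0.5·0.3672²)·1.8518] / (0.3672·√1.8518)
   = [0.460456 + 0.205583] / 0.499689 = 1.332907
d₂ = d₁ − σ√T = 1.332907 − 0.499689 = 0.833218
N(d₁) = 0.908719,  N(d₂) = 0.797639,  e^(−rT) = 0.922435
E₀ = V₀·N(d₁) − D·e^(−rT)·N(d₂)
   = 231.6847·0.908719 − 146.1921·0.922435·0.797639 = 102.972466
B₀ = V₀ − E₀ = 231.6847 − 102.972466 = 128.712234
e^(−λT) = (B₀·e^(rT)/D − 0.4)/(1 − 0.4) = (128.7122·1.084087/146.1921 − 0.4)/0.6 = 0.92410862
λ = −ln(0.92410862)/1.8518 = 0.042621

B0=128.7122 lambda=0.0426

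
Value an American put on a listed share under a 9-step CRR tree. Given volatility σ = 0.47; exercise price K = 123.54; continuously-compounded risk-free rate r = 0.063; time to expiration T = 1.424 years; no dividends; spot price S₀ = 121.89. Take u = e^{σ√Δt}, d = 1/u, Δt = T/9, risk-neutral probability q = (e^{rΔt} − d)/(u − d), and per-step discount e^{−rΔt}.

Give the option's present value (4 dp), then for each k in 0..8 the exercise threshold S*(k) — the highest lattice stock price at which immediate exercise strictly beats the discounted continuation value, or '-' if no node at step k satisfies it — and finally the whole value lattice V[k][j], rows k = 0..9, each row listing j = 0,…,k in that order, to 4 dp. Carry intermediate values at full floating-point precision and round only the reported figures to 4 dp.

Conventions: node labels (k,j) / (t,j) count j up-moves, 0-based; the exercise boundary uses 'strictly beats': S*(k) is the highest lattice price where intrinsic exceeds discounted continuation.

price = 23.6164
boundary = - - - 69.5650 57.7030 69.5650 57.7030 69.5650 83.8654
tree:
23.6164
32.0265 14.9995
42.2238 21.6494 8.1096
53.9750 30.3761 12.6484 3.3624
65.8370 41.2507 19.2309 5.7824 0.8112
75.6764 53.9750 28.3289 9.7774 1.5758 0.0000
83.8379 65.8370 40.1030 16.1665 3.0609 0.0000 0.0000
90.6078 75.6764 53.9750 25.9139 5.9457 0.0000 0.0000 0.0000
96.2233 83.8379 65.8370 39.6746 11.5494 0.0000 0.0000 0.0000 0.0000
100.8813 90.6078 75.6764 53.9750 22.4343 0.0000 0.0000 0.0000 0.0000 0.0000

params: Δt=0.15822 u=1.20557 d=0.82948 q=0.48003 e^(-rΔt)=0.99008
t_9 payoffs: 100.8813 90.6078 75.6764 53.9750 22.4343 0.0000 0.0000 0.0000 0.0000 0.0000
t_8: node(8,0) S=27.3167 payoff=96.2233 vs cont=94.9980 → 96.2233 [stop]  node(8,1) S=39.7021 payoff=83.8379 vs cont=82.6126 → 83.8379 [stop]  node(8,2) S=57.7030 payoff=65.8370 vs cont=64.6117 → 65.8370 [stop]  node(8,3) S=83.8654 payoff=39.6746 vs cont=38.4492 → 39.6746 [stop]  node(8,4) S=121.8900 payoff=1.6500 vs cont=11.5494 → 11.5494 [wait]  node(8,5) S=177.1549 payoff=0.0000 vs cont=0.0000 → 0.0000 [wait]  node(8,6) S=257.4768 payoff=0.0000 vs cont=0.0000 → 0.0000 [wait]  node(8,7) S=374.2166 payoff=0.0000 vs cont=0.0000 → 0.0000 [wait]  node(8,8) S=543.8862 payoff=0.0000 vs cont=0.0000 → 0.0000 [wait]  ⇒ S*(8)=83.8654
t_7: node(7,0) S=32.9322 payoff=90.6078 vs cont=89.3825 → 90.6078 [stop]  node(7,1) S=47.8636 payoff=75.6764 vs cont=74.4510 → 75.6764 [stop]  node(7,2) S=69.5650 payoff=53.9750 vs cont=52.7497 → 53.9750 [stop]  node(7,3) S=101.1057 payoff=22.4343 vs cont=25.9139 → 25.9139 [wait]  node(7,4) S=146.9469 payoff=0.0000 vs cont=5.9457 → 5.9457 [wait]  node(7,5) S=213.5726 payoff=0.0000 vs cont=0.0000 → 0.0000 [wait]  node(7,6) S=310.4063 payoff=0.0000 vs cont=0.0000 → 0.0000 [wait]  node(7,7) S=451.1444 payoff=0.0000 vs cont=0.0000 → 0.0000 [wait]  ⇒ S*(7)=69.5650
t_6: node(6,0) S=39.7021 payoff=83.8379 vs cont=82.6126 → 83.8379 [stop]  node(6,1) S=57.7030 payoff=65.8370 vs cont=64.6117 → 65.8370 [stop]  node(6,2) S=83.8654 payoff=39.6746 vs cont=40.1030 → 40.1030 [wait]  node(6,3) S=121.8900 payoff=1.6500 vs cont=16.1665 → 16.1665 [wait]  node(6,4) S=177.1549 payoff=0.0000 vs cont=3.0609 → 3.0609 [wait]  node(6,5) S=257.4768 payoff=0.0000 vs cont=0.0000 → 0.0000 [wait]  node(6,6) S=374.2166 payoff=0.0000 vs cont=0.0000 → 0.0000 [wait]  ⇒ S*(6)=57.7030
t_5: node(5,0) S=47.8636 payoff=75.6764 vs cont=74.4510 → 75.6764 [stop]  node(5,1) S=69.5650 payoff=53.9750 vs cont=52.9533 → 53.9750 [stop]  node(5,2) S=101.1057 payoff=22.4343 vs cont=28.3289 → 28.3289 [wait]  node(5,3) S=146.9469 payoff=0.0000 vs cont=9.7774 → 9.7774 [wait]  node(5,4) S=213.5726 payoff=0.0000 vs cont=1.5758 → 1.5758 [wait]  node(5,5) S=310.4063 payoff=0.0000 vs cont=0.0000 → 0.0000 [wait]  ⇒ S*(5)=69.5650
t_4: node(4,0) S=57.7030 payoff=65.8370 vs cont=64.6117 → 65.8370 [stop]  node(4,1) S=83.8654 payoff=39.6746 vs cont=41.2507 → 41.2507 [wait]  node(4,2) S=121.8900 payoff=1.6500 vs cont=19.2309 → 19.2309 [wait]  node(4,3) S=177.1549 payoff=0.0000 vs cont=5.7824 → 5.7824 [wait]  node(4,4) S=257.4768 payoff=0.0000 vs cont=0.8112 → 0.8112 [wait]  ⇒ S*(4)=57.7030
t_3: node(3,0) S=69.5650 payoff=53.9750 vs cont=53.4988 → 53.9750 [stop]  node(3,1) S=101.1057 payoff=22.4343 vs cont=30.3761 → 30.3761 [wait]  node(3,2) S=146.9469 payoff=0.0000 vs cont=12.6484 → 12.6484 [wait]  node(3,3) S=213.5726 payoff=0.0000 vs cont=3.3624 → 3.3624 [wait]  ⇒ S*(3)=69.5650
t_2: node(2,0) S=83.8654 payoff=39.6746 vs cont=42.2238 → 42.2238 [wait]  node(2,1) S=121.8900 payoff=1.6500 vs cont=21.6494 → 21.6494 [wait]  node(2,2) S=177.1549 payoff=0.0000 vs cont=8.1096 → 8.1096 [wait]  ⇒ S*(2)=-
t_1: node(1,0) S=101.1057 payoff=22.4343 vs cont=32.0265 → 32.0265 [wait]  node(1,1) S=146.9469 payoff=0.0000 vs cont=14.9995 → 14.9995 [wait]  ⇒ S*(1)=-
t_0: node(0,0) S=121.8900 payoff=1.6500 vs cont=23.6164 → 23.6164 [wait]  ⇒ S*(0)=-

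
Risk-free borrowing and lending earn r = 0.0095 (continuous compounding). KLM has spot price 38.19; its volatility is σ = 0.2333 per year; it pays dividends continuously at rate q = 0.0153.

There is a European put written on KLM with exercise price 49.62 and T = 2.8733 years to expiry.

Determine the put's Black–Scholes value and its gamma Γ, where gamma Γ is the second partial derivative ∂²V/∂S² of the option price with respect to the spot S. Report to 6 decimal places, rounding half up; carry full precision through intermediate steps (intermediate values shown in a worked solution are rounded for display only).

price = 14.067219
Γ = 0.022236

σ√T = 0.2333·√2.8733 = 0.395462
d₁ = (ln(S/K) + (r−q+σ²/2)T) / (σ√T) = (ln(38.19/49.62) + (0.0095−0.0153+0.2333²/2)·2.8733) / 0.395462 = (-0.261820 + 0.061530) / 0.395462 = -0.506471
d₂ = d₁ − σ√T = -0.506471 − 0.395462 = -0.901933
e^{−rT} = 0.973073
e^{−qT} = 0.956991
N(−d₁) = 0.693737,  N(−d₂) = 0.816454
Put price V = K·e^{−rT}·N(−d₂) − S·e^{−qT}·N(−d₁) = 39.421553 − 25.354335 = 14.067219
φ(d₁) = (1/√(2π))·e^{−d₁²/2} = 0.350921
Γ = e^{−qT}·φ(d₁) / (S·σ·√T) = 0.022236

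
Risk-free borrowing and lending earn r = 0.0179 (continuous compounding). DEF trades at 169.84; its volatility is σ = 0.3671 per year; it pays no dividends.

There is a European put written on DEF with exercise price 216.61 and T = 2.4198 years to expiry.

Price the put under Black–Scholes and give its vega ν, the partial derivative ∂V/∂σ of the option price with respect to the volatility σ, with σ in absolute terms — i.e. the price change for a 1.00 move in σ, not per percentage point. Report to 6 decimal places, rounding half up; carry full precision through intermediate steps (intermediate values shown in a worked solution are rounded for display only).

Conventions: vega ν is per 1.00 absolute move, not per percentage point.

price = 63.683624
ν = 105.180241

σ√T = 0.3671·√2.4198 = 0.571050
d₁ = (ln(S/K) + (r+σ²/2)T) / (σ√T) = (ln(169.84/216.61) + (0.0179+0.3671²/2)·2.4198) / 0.571050 = (-0.243242 + 0.206363) / 0.571050 = -0.064580
d₂ = d₁ − σ√T = -0.064580 − 0.571050 = -0.635630
e^{−rT} = 0.957610
N(−d₁) = 0.525746,  N(−d₂) = 0.737491
Put price V = K·e^{−rT}·N(−d₂) − S·N(−d₁) = 152.976268 − 89.292644 = 63.683624
φ(d₁) = (1/√(2π))·e^{−d₁²/2} = 0.398111
ν = S·φ(d₁)·√T = 105.180241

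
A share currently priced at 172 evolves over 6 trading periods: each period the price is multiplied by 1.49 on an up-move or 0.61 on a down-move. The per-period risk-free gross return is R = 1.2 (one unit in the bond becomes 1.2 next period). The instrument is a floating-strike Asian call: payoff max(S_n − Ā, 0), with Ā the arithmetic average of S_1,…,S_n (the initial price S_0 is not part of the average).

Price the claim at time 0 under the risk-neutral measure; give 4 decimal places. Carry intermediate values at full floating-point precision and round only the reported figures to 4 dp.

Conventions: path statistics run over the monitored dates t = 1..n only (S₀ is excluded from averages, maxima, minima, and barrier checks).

price = 64.5053

Under the martingale measure an up-move has probability p* = 0.6705; value the claim as the probability-weighted average of per-path payoffs, discounted 6 periods at R = 1.2.
Enumerate all 2^6 = 64 price paths (U = up ×1.49, D = down ×0.61); each path with k up-moves has probability p*^k·(1−p*)^(6−k).
DDDDDD: Ā=42.5276, payoff=0.0000, prob=0.001281
UDDDDD: Ā=103.8788, payoff=0.0000, prob=0.002606
DUDDDD: Ā=78.6521, payoff=0.0000, prob=0.002606
UUDDDD: Ā=192.1175, payoff=0.0000, prob=0.005302
DDUDDD: Ā=63.2639, payoff=0.0000, prob=0.002606
UDUDDD: Ā=154.5297, payoff=0.0000, prob=0.005302
DUUDDD: Ā=129.3031, payoff=0.0000, prob=0.005302
UUUDDD: Ā=315.8386, payoff=0.0000, prob=0.010786
DDDUDD: Ā=53.8770, payoff=0.0000, prob=0.002606
UDDUDD: Ā=131.6012, payoff=0.0000, prob=0.005302
DUDUDD: Ā=106.3746, payoff=0.0000, prob=0.005302
UUDUDD: Ā=259.8329, payoff=0.0000, prob=0.010786
DDUUDD: Ā=90.9863, payoff=0.0000, prob=0.005302
UDUUDD: Ā=222.2452, payoff=0.0000, prob=0.010786
DUUUDD: Ā=197.0185, payoff=0.0000, prob=0.010786
UUUUDD: Ā=481.2420, payoff=0.0000, prob=0.021944
DDDDUD: Ā=48.1510, payoff=0.0000, prob=0.002606
UDDDUD: Ā=117.6148, payoff=0.0000, prob=0.005302
DUDDUD: Ā=92.3882, payoff=0.0000, prob=0.005302
UUDDUD: Ā=225.6694, payoff=0.0000, prob=0.010786
DDUDUD: Ā=76.9999, payoff=0.0000, prob=0.005302
UDUDUD: Ā=188.0817, payoff=0.0000, prob=0.010786
DUUDUD: Ā=162.8550, payoff=0.0000, prob=0.010786
UUUDUD: Ā=397.7934, payoff=0.0000, prob=0.021944
DDDUUD: Ā=67.6130, payoff=0.0000, prob=0.005302
UDDUUD: Ā=165.1532, payoff=0.0000, prob=0.010786
DUDUUD: Ā=139.9265, payoff=0.0000, prob=0.010786
UUDUUD: Ā=341.7877, payoff=0.0000, prob=0.021944
DDUUUD: Ā=124.5383, payoff=4.6065, prob=0.010786
UDUUUD: Ā=304.2000, payoff=11.2519, prob=0.021944
DUUUUD: Ā=278.9733, payoff=36.4786, prob=0.021944
UUUUUD: Ā=681.4266, payoff=89.1035, prob=0.044644
DDDDDU: Ā=44.6582, payoff=0.0000, prob=0.002606
UDDDDU: Ā=109.0831, payoff=0.0000, prob=0.005302
DUDDDU: Ā=83.8565, payoff=0.0000, prob=0.005302
UUDDDU: Ā=204.8297, payoff=0.0000, prob=0.010786
DDUDDU: Ā=68.4682, payoff=0.0000, prob=0.005302
UDUDDU: Ā=167.2420, payoff=0.0000, prob=0.010786
DUUDDU: Ā=142.0153, payoff=0.0000, prob=0.010786
UUUDDU: Ā=346.8898, payoff=0.0000, prob=0.021944
DDDUDU: Ā=59.0813, payoff=0.0000, prob=0.005302
UDDUDU: Ā=144.3135, payoff=0.0000, prob=0.010786
DUDUDU: Ā=119.0868, payoff=10.0580, prob=0.010786
UUDUDU: Ā=290.8841, payoff=24.5678, prob=0.021944
DDUUDU: Ā=103.6985, payoff=25.4462, prob=0.010786
UDUUDU: Ā=253.2964, payoff=62.1555, prob=0.021944
DUUUDU: Ā=228.0697, payoff=87.3822, prob=0.021944
UUUUDU: Ā=557.0883, payoff=213.4418, prob=0.044644
DDDDUU: Ā=53.3554, payoff=0.0000, prob=0.005302
UDDDUU: Ā=130.3271, payoff=0.0000, prob=0.010786
DUDDUU: Ā=105.1004, payoff=24.0444, prob=0.010786
UUDDUU: Ā=256.7206, payoff=58.7313, prob=0.021944
DDUDUU: Ā=89.7121, payoff=39.4326, prob=0.010786
UDUDUU: Ā=219.1329, payoff=96.3190, prob=0.021944
DUUDUU: Ā=193.9062, payoff=121.5457, prob=0.021944
UUUDUU: Ā=473.6398, payoff=296.8903, prob=0.044644
DDDUUU: Ā=80.3253, payoff=48.8195, prob=0.010786
UDDUUU: Ā=196.2044, payoff=119.2475, prob=0.021944
DUDUUU: Ā=170.9777, payoff=144.4742, prob=0.021944
UUDUUU: Ā=417.6341, payoff=352.8960, prob=0.044644
DDUUUU: Ā=155.5894, payoff=159.8625, prob=0.021944
UDUUUU: Ā=380.0464, payoff=390.4838, prob=0.044644
DUUUUU: Ā=354.8197, payoff=415.7104, prob=0.044644
UUUUUU: Ā=866.6907, payoff=1015.4239, prob=0.090827
Price = Σ prob·payoff / R^6 = 192.611765 / 2.985984 = 64.5053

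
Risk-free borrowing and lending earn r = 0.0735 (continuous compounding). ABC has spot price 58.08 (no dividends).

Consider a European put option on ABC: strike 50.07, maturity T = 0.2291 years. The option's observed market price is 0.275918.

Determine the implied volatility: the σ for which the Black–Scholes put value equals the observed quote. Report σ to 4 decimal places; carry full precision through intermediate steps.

At σ = 0.2578 the Black–Scholes value reproduces the quote:
σ√T = 0.2578·√0.2291 = 0.123394
d₁ = (ln(S/K) + (r+σ²/2)T) / (σ√T) = (ln(58.08/50.07) + (0.0735+0.2578²/2)·0.2291) / 0.123394 = (0.148399 + 0.024452) / 0.123394 = 1.400803
d₂ = d₁ − σ√T = 1.400803 − 0.123394 = 1.277409
e^{−rT} = 0.983302
N(−d₁) = 0.080636,  N(−d₂) = 0.100729
V = K·e^{−rT}·N(−d₂) − S·N(−d₁) = 4.959284 − 4.683365 = 0.275918 (matching the quote); vega is positive throughout, so no other σ reproduces this price

sigma = 0.2578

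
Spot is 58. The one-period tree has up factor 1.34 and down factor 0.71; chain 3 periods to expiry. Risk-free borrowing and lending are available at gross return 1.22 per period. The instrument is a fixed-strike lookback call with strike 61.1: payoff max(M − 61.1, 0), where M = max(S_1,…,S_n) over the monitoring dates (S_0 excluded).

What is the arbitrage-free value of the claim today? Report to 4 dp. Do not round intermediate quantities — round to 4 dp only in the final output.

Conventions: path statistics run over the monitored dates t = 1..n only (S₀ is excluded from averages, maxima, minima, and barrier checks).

Set p* = 0.8095 (from d < R < u); the path-dependent value is the discounted p*-expectation over all price paths.
Enumerate all 2^3 = 8 price paths (U = up ×1.34, D = down ×0.71); each path with k up-moves has probability p*^k·(1−p*)^(3−k).
DDD: M=41.1800, payoff=0.0000, prob=0.006911
UDD: M=77.7200, payoff=16.6200, prob=0.029370
DUD: M=55.1812, payoff=0.0000, prob=0.029370
UUD: M=104.1448, payoff=43.0448, prob=0.124825
DDU: M=41.1800, payoff=0.0000, prob=0.029370
UDU: M=77.7200, payoff=16.6200, prob=0.124825
DUU: M=73.9428, payoff=12.8428, prob=0.124825
UUU: M=139.5540, payoff=78.4540, prob=0.530504
Price = Σ prob·payoff / R^3 = 51.159064 / 1.815848 = 28.1736

price = 28.1736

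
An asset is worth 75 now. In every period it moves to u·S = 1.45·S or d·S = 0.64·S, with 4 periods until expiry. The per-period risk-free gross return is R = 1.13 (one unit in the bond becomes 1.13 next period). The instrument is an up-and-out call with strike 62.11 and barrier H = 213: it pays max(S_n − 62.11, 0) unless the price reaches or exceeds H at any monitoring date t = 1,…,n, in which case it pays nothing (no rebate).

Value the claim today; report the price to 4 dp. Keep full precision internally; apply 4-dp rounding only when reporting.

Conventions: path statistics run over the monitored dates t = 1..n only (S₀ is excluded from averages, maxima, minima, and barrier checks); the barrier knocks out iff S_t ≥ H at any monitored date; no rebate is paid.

With p* = (R−d)/(u−d) = 0.6049, sum probability × payoff across the paths and divide by R^4.
Enumerate all 2^4 = 16 price paths (U = up ×1.45, D = down ×0.64); each path with k up-moves has probability p*^k·(1−p*)^(4−k).
DDDD: M=48.0000, payoff=0.0000, prob=0.024359
UDDD: M=108.7500, payoff=0.0000, prob=0.037300
DUDD: M=69.6000, payoff=0.0000, prob=0.037300
UUDD: M=157.6875, payoff=2.4788, prob=0.057115
DDUD: M=48.0000, payoff=0.0000, prob=0.037300
UDUD: M=108.7500, payoff=2.4788, prob=0.057115
DUUD: M=100.9200, payoff=2.4788, prob=0.057115
UUUD: M=228.6469, payoff=0.0000, prob=0.087458
DDDU: M=48.0000, payoff=0.0000, prob=0.037300
UDDU: M=108.7500, payoff=2.4788, prob=0.057115
DUDU: M=69.6000, payoff=2.4788, prob=0.057115
UUDU: M=157.6875, payoff=84.2240, prob=0.087458
DDUU: M=64.5888, payoff=2.4788, prob=0.057115
UDUU: M=146.3340, payoff=84.2240, prob=0.087458
DUUU: M=146.3340, payoff=84.2240, prob=0.087458
UUUU: M=331.5380, payoff=0.0000, prob=0.133920
Price = Σ prob·payoff / R^4 = 22.947580 / 1.630474 = 14.0742

price = 14.0742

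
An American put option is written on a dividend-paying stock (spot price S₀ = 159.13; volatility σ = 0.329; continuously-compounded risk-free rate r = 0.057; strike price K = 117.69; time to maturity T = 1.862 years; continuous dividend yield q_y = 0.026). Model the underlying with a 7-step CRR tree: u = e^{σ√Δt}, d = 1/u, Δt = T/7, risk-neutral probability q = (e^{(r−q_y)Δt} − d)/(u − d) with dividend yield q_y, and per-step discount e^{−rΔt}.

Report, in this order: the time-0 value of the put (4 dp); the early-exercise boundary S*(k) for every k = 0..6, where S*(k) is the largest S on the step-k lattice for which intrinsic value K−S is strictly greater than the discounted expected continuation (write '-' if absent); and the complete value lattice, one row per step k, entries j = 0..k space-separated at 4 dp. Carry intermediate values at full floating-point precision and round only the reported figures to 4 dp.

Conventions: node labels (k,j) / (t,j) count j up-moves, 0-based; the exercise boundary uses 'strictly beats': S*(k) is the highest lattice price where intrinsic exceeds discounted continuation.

Δt=0.26600  u=1.18493  d=0.84393  q=0.48196  discount=0.98495
step 7 (expiry): payoffs max(K−S,0) = 69.1715 49.5674 22.0420 0.0000 0.0000 0.0000 0.0000 0.0000
step 6: (k=6,j=0): S=57.4909, K−S=60.1991, hold=58.8243 ⇒ V=60.1991 exercise | (k=6,j=1): S=80.7205, K−S=36.9695, hold=35.7549 ⇒ V=36.9695 exercise | (k=6,j=2): S=113.3360, K−S=4.3540, hold=11.2468 ⇒ V=11.2468 continue | (k=6,j=3): S=159.1300, K−S=0.0000, hold=0.0000 ⇒ V=0.0000 continue | (k=6,j=4): S=223.4273, K−S=0.0000, hold=0.0000 ⇒ V=0.0000 continue | (k=6,j=5): S=313.7043, K−S=0.0000, hold=0.0000 ⇒ V=0.0000 continue | (k=6,j=6): S=440.4583, K−S=0.0000, hold=0.0000 ⇒ V=0.0000 continue  boundary S*=80.7205
step 5: (k=5,j=0): S=68.1226, K−S=49.5674, hold=48.2659 ⇒ V=49.5674 exercise | (k=5,j=1): S=95.6480, K−S=22.0420, hold=24.2024 ⇒ V=24.2024 continue | (k=5,j=2): S=134.2950, K−S=0.0000, hold=5.7386 ⇒ V=5.7386 continue | (k=5,j=3): S=188.5577, K−S=0.0000, hold=0.0000 ⇒ V=0.0000 continue | (k=5,j=4): S=264.7454, K−S=0.0000, hold=0.0000 ⇒ V=0.0000 continue | (k=5,j=5): S=371.7172, K−S=0.0000, hold=0.0000 ⇒ V=0.0000 continue  boundary S*=68.1226
step 4: (k=4,j=0): S=80.7205, K−S=36.9695, hold=36.7805 ⇒ V=36.9695 exercise | (k=4,j=1): S=113.3360, K−S=4.3540, hold=15.0732 ⇒ V=15.0732 continue | (k=4,j=2): S=159.1300, K−S=0.0000, hold=2.9281 ⇒ V=2.9281 continue | (k=4,j=3): S=223.4273, K−S=0.0000, hold=0.0000 ⇒ V=0.0000 continue | (k=4,j=4): S=313.7043, K−S=0.0000, hold=0.0000 ⇒ V=0.0000 continue  boundary S*=80.7205
step 3: (k=3,j=0): S=95.6480, K−S=22.0420, hold=26.0188 ⇒ V=26.0188 continue | (k=3,j=1): S=134.2950, K−S=0.0000, hold=9.0810 ⇒ V=9.0810 continue | (k=3,j=2): S=188.5577, K−S=0.0000, hold=1.4940 ⇒ V=1.4940 continue | (k=3,j=3): S=264.7454, K−S=0.0000, hold=0.0000 ⇒ V=0.0000 continue  boundary S*=-
step 2: (k=2,j=0): S=113.3360, K−S=4.3540, hold=17.5867 ⇒ V=17.5867 continue | (k=2,j=1): S=159.1300, K−S=0.0000, hold=5.3427 ⇒ V=5.3427 continue | (k=2,j=2): S=223.4273, K−S=0.0000, hold=0.7623 ⇒ V=0.7623 continue  boundary S*=-
step 1: (k=1,j=0): S=134.2950, K−S=0.0000, hold=11.5097 ⇒ V=11.5097 continue | (k=1,j=1): S=188.5577, K−S=0.0000, hold=3.0880 ⇒ V=3.0880 continue  boundary S*=-
step 0: (k=0,j=0): S=159.1300, K−S=0.0000, hold=7.3386 ⇒ V=7.3386 continue  boundary S*=-

price = 7.3386
boundary = - - - - 80.7205 68.1226 80.7205
tree:
7.3386
11.5097 3.0880
17.5867 5.3427 0.7623
26.0188 9.0810 1.4940 0.0000
36.9695 15.0732 2.9281 0.0000 0.0000
49.5674 24.2024 5.7386 0.0000 0.0000 0.0000
60.1991 36.9695 11.2468 0.0000 0.0000 0.0000 0.0000
69.1715 49.5674 22.0420 0.0000 0.0000 0.0000 0.0000 0.0000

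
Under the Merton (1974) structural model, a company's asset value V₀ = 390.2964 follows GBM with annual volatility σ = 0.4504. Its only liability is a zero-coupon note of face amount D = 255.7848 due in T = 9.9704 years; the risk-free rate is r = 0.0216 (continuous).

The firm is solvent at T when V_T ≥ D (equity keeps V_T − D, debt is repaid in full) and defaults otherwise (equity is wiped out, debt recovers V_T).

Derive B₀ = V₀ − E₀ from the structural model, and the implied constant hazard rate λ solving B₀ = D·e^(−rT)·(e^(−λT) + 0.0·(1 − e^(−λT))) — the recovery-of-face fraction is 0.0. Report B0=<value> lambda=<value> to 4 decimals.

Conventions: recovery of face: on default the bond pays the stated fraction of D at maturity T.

Apply the equity-as-call identities (strike 255.7848, horizon 9.9704 years):
d₁ = [ln(V₀/D) + (r + σ²/2)T] / (σ√T)
   = [ln(390.2964/255.7848) + (0.0216 + 0.5·0.4504²)·9.9704] / (0.4504·√9.9704)
   = [0.422570 + 1.226659] / 1.422180 = 1.159648
d₂ = d₁ − σ√T = 1.159648 − 1.422180 = -0.262532
N(d₁) = 0.876904,  N(d₂) = 0.396456,  e^(−rT) = 0.806251
E₀ = V₀·N(d₁) − D·e^(−rT)·N(d₂)
   = 390.2964·0.876904 − 255.7848·0.806251·0.396456 = 260.492749
B₀ = V₀ − E₀ = 390.2964 − 260.492749 = 129.803651
e^(−λT) = (B₀·e^(rT)/D − 0)/(1 − 0) = (129.8037·1.240309/255.7848 − 0)/1 = 0.62942252
λ = −ln(0.62942252)/9.9704 = 0.046433

B0=129.8037 lambda=0.0464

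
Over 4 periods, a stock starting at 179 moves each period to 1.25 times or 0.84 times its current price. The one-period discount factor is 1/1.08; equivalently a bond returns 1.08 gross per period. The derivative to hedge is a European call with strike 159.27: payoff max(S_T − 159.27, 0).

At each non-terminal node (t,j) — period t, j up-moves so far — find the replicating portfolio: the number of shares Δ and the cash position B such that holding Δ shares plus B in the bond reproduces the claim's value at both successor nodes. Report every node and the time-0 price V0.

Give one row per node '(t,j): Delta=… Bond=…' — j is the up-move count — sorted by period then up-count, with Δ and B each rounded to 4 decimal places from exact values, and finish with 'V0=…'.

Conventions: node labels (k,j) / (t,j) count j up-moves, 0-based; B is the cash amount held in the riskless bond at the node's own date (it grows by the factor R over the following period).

Risk-neutral probability p* = (R−d)/(u−d) = (1.08−0.84)/(1.25−0.84) = 0.5854.
Terminal payoffs: V(4,0)=0.0000, V(4,1)=0.0000, V(4,2)=38.0775, V(4,3)=134.4019, V(4,4)=277.7417
Node (3,0) S=106.0940: V=(p*·0.0000+(1−p*)·0.0000)/1.08=0.0000; Δ=(0.0000−0.0000)/(132.6175−89.1190)=0.0000; B=V−Δ·S=0.0000
Node (3,1) S=157.8780: V=(p*·38.0775+(1−p*)·0.0000)/1.08=20.6382; Δ=(38.0775−0.0000)/(197.3475−132.6175)=0.5883; B=V−Δ·S=-72.2337
Node (3,2) S=234.9375: V=(p*·134.4019+(1−p*)·38.0775)/1.08=87.4653; Δ=(134.4019−38.0775)/(293.6719−197.3475)=1.0000; B=V−Δ·S=-147.4722
Node (3,3) S=349.6094: V=(p*·277.7417+(1−p*)·134.4019)/1.08=202.1372; Δ=(277.7417−134.4019)/(437.0117−293.6719)=1.0000; B=V−Δ·S=-147.4722
Node (2,0) S=126.3024: V=(p*·20.6382+(1−p*)·0.0000)/1.08=11.1860; Δ=(20.6382−0.0000)/(157.8780−106.0940)=0.3985; B=V−Δ·S=-39.1511
Node (2,1) S=187.9500: V=(p*·87.4653+(1−p*)·20.6382)/1.08=55.3301; Δ=(87.4653−20.6382)/(234.9375−157.8780)=0.8672; B=V−Δ·S=-107.6628
Node (2,2) S=279.6875: V=(p*·202.1372+(1−p*)·87.4653)/1.08=143.1391; Δ=(202.1372−87.4653)/(349.6094−234.9375)=1.0000; B=V−Δ·S=-136.5484
Node (1,0) S=150.3600: V=(p*·55.3301+(1−p*)·11.1860)/1.08=34.2838; Δ=(55.3301−11.1860)/(187.9500−126.3024)=0.7161; B=V−Δ·S=-73.3847
Node (1,1) S=223.7500: V=(p*·143.1391+(1−p*)·55.3301)/1.08=98.8245; Δ=(143.1391−55.3301)/(279.6875−187.9500)=0.9572; B=V−Δ·S=-115.3439
Node (0,0) S=179.0000: V=(p*·98.8245+(1−p*)·34.2838)/1.08=66.7257; Δ=(98.8245−34.2838)/(223.7500−150.3600)=0.8794; B=V−Δ·S=-90.6909
Verification: the root portfolio costs Δ(0,0)·S0 + B(0,0) = 66.7257, matching V0.

(0,0): Delta=0.8794 Bond=-90.6909
(1,0): Delta=0.7161 Bond=-73.3847
(1,1): Delta=0.9572 Bond=-115.3439
(2,0): Delta=0.3985 Bond=-39.1511
(2,1): Delta=0.8672 Bond=-107.6628
(2,2): Delta=1.0000 Bond=-136.5484
(3,0): Delta=0.0000 Bond=0.0000
(3,1): Delta=0.5883 Bond=-72.2337
(3,2): Delta=1.0000 Bond=-147.4722
(3,3): Delta=1.0000 Bond=-147.4722
V0=66.7257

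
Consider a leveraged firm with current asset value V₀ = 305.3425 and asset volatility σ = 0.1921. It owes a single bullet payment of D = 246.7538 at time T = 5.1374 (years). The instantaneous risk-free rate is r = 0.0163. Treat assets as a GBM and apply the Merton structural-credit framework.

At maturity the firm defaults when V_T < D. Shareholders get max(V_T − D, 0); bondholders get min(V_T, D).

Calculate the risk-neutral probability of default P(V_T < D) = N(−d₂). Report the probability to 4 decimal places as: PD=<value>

With assets at 305.3425 and a single debt payment of 246.7538 at 5.1374 years:
d₁ = [ln(V₀/D) + (r + σ²/2)T] / (σ√T)
   = [ln(305.3425/246.7538) + (0.0163 + 0.5·0.1921²)·5.1374] / (0.1921·√5.1374)
   = [0.213043 + 0.178531] / 0.435411 = 0.899321
d₂ = d₁ − σ√T = 0.899321 − 0.435411 = 0.463910
risk-neutral PD = N(−d₂) = N(-0.463910) = 0.321356

PD=0.3214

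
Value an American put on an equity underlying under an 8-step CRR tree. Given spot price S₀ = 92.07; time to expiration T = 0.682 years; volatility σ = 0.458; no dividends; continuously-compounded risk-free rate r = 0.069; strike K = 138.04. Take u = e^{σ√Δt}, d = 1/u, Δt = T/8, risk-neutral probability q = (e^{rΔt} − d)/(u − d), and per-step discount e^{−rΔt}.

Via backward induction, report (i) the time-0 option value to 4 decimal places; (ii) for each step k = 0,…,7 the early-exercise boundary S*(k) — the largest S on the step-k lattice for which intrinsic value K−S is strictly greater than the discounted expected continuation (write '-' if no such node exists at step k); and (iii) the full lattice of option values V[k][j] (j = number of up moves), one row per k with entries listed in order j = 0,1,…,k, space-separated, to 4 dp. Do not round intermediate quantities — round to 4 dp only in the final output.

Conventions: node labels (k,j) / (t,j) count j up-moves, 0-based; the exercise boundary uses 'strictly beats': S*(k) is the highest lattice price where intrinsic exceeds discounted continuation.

price = 46.5671
boundary = - 80.5457 70.4638 80.5457 92.0700 80.5457 92.0700 105.2432
tree:
46.5671
57.4943 35.6928
67.5762 46.0939 25.2378
76.3961 57.4943 34.7185 15.6200
84.1120 67.5762 45.9700 23.3617 7.7060
90.8622 76.3961 57.4943 33.5976 12.9307 2.3308
96.7674 84.1120 67.5762 45.9700 21.0541 4.5847 0.0000
101.9335 90.8622 76.3961 57.4943 32.7968 9.0182 0.0000 0.0000
106.4529 96.7674 84.1120 67.5762 45.9700 17.7387 0.0000 0.0000 0.0000

Δt=0.08525  u=1.14308  d=0.87483  q=0.48861  discount=0.99414
step 8 (expiry): payoffs max(K−S,0) = 106.4529 96.7674 84.1120 67.5762 45.9700 17.7387 0.0000 0.0000 0.0000
step 7: (k=7,j=0): S=36.1065, K−S=101.9335, hold=101.1239 ⇒ V=101.9335 exercise | (k=7,j=1): S=47.1778, K−S=90.8622, hold=90.0526 ⇒ V=90.8622 exercise | (k=7,j=2): S=61.6439, K−S=76.3961, hold=75.5865 ⇒ V=76.3961 exercise | (k=7,j=3): S=80.5457, K−S=57.4943, hold=56.6847 ⇒ V=57.4943 exercise | (k=7,j=4): S=105.2432, K−S=32.7968, hold=31.9872 ⇒ V=32.7968 exercise | (k=7,j=5): S=137.5138, K−S=0.5262, hold=9.0182 ⇒ V=9.0182 continue | (k=7,j=6): S=179.6794, K−S=0.0000, hold=0.0000 ⇒ V=0.0000 continue | (k=7,j=7): S=234.7742, K−S=0.0000, hold=0.0000 ⇒ V=0.0000 continue  boundary S*=105.2432
step 6: (k=6,j=0): S=41.2726, K−S=96.7674, hold=95.9578 ⇒ V=96.7674 exercise | (k=6,j=1): S=53.9280, K−S=84.1120, hold=83.3024 ⇒ V=84.1120 exercise | (k=6,j=2): S=70.4638, K−S=67.5762, hold=66.7666 ⇒ V=67.5762 exercise | (k=6,j=3): S=92.0700, K−S=45.9700, hold=45.1604 ⇒ V=45.9700 exercise | (k=6,j=4): S=120.3013, K−S=17.7387, hold=21.0541 ⇒ V=21.0541 continue | (k=6,j=5): S=157.1891, K−S=0.0000, hold=4.5847 ⇒ V=4.5847 continue | (k=6,j=6): S=205.3877, K−S=0.0000, hold=0.0000 ⇒ V=0.0000 continue  boundary S*=92.0700
step 5: (k=5,j=0): S=47.1778, K−S=90.8622, hold=90.0526 ⇒ V=90.8622 exercise | (k=5,j=1): S=61.6439, K−S=76.3961, hold=75.5865 ⇒ V=76.3961 exercise | (k=5,j=2): S=80.5457, K−S=57.4943, hold=56.6847 ⇒ V=57.4943 exercise | (k=5,j=3): S=105.2432, K−S=32.7968, hold=33.5976 ⇒ V=33.5976 continue | (k=5,j=4): S=137.5138, K−S=0.5262, hold=12.9307 ⇒ V=12.9307 continue | (k=5,j=5): S=179.6794, K−S=0.0000, hold=2.3308 ⇒ V=2.3308 continue  boundary S*=80.5457
step 4: (k=4,j=0): S=53.9280, K−S=84.1120, hold=83.3024 ⇒ V=84.1120 exercise | (k=4,j=1): S=70.4638, K−S=67.5762, hold=66.7666 ⇒ V=67.5762 exercise | (k=4,j=2): S=92.0700, K−S=45.9700, hold=45.5494 ⇒ V=45.9700 exercise | (k=4,j=3): S=120.3013, K−S=17.7387, hold=23.3617 ⇒ V=23.3617 continue | (k=4,j=4): S=157.1891, K−S=0.0000, hold=7.7060 ⇒ V=7.7060 continue  boundary S*=92.0700
step 3: (k=3,j=0): S=61.6439, K−S=76.3961, hold=75.5865 ⇒ V=76.3961 exercise | (k=3,j=1): S=80.5457, K−S=57.4943, hold=56.6847 ⇒ V=57.4943 exercise | (k=3,j=2): S=105.2432, K−S=32.7968, hold=34.7185 ⇒ V=34.7185 continue | (k=3,j=3): S=137.5138, K−S=0.5262, hold=15.6200 ⇒ V=15.6200 continue  boundary S*=80.5457
step 2: (k=2,j=0): S=70.4638, K−S=67.5762, hold=66.7666 ⇒ V=67.5762 exercise | (k=2,j=1): S=92.0700, K−S=45.9700, hold=46.0939 ⇒ V=46.0939 continue | (k=2,j=2): S=120.3013, K−S=17.7387, hold=25.2378 ⇒ V=25.2378 continue  boundary S*=70.4638
step 1: (k=1,j=0): S=80.5457, K−S=57.4943, hold=56.7449 ⇒ V=57.4943 exercise | (k=1,j=1): S=105.2432, K−S=32.7968, hold=35.6928 ⇒ V=35.6928 continue  boundary S*=80.5457
step 0: (k=0,j=0): S=92.0700, K−S=45.9700, hold=46.5671 ⇒ V=46.5671 continue  boundary S*=-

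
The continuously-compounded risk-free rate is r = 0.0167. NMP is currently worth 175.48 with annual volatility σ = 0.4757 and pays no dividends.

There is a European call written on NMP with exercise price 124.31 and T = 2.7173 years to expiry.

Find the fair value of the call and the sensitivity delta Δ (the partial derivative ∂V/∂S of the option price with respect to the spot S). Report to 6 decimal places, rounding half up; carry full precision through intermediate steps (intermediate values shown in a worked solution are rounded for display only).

σ√T = 0.4757·√2.7173 = 0.784155
d₁ = (ln(S/K) + (r+σ²/2)T) / (σ√T) = (ln(175.48/124.31) + (0.0167+0.4757²/2)·2.7173) / 0.784155 = (0.344747 + 0.352828) / 0.784155 = 0.889588
d₂ = d₁ − σ√T = 0.889588 − 0.784155 = 0.105433
e^{−rT} = 0.955635
N(d₁) = 0.813156,  N(d₂) = 0.541984
Call price V = S·N(d₁) − K·e^{−rT}·N(d₂) = 142.692701 − 64.384998 = 78.307702
Δ = N(d₁) = 0.813156

price = 78.307702
Δ = 0.813156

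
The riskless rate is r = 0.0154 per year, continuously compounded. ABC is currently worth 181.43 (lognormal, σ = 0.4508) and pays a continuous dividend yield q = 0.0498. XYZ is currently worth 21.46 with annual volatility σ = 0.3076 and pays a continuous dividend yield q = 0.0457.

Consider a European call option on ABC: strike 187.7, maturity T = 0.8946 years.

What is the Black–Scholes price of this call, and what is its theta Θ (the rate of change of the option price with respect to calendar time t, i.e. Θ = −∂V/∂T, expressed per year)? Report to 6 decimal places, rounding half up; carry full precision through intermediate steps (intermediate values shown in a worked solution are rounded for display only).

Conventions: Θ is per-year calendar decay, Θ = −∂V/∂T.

σ√T = 0.4508·√0.8946 = 0.426382
d₁ = (ln(S/K) + (r−q+σ²/2)T) / (σ√T) = (ln(181.43/187.7) + (0.0154−0.0498+0.4508²/2)·0.8946) / 0.426382 = (-0.033975 + 0.060126) / 0.426382 = 0.061333
d₂ = d₁ − σ√T = 0.061333 − 0.426382 = -0.365048
e^{−rT} = 0.986318
e^{−qT} = 0.956427
N(d₁) = 0.524453,  N(d₂) = 0.357538
Call price V = S·e^{−qT}·N(d₁) − K·e^{−rT}·N(d₂) = 91.005455 − 66.191595 = 24.813860
φ(d₁) = (1/√(2π))·e^{−d₁²/2} = 0.398193
Θ = −S·e^{−qT}·φ(d₁)·σ/(2√T) + q·S·e^{−qT}·N(d₁) − r·K·e^{−rT}·N(d₂) = −16.466204 + 4.532072 − 1.019351 = -12.953483

price = 24.813860
Θ = -12.953483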